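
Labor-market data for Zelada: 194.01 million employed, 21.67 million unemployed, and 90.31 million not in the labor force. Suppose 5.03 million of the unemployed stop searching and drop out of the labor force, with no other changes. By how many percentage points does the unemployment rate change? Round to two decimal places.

The unemployment rate changes by −2.15 percentage points.

Initially, labor force = 194.01 + 21.67 = 215.68 million, so u = 21.67/215.68 = 10.05%.
After the change, unemployed and labor force both fall by 5.03 → E = 194.01, U = 16.64, labor force = 210.65 million.
New unemployment rate = 16.64 / 210.65 = 7.90%.
Change = 7.90% − 10.05% = −2.15 percentage points.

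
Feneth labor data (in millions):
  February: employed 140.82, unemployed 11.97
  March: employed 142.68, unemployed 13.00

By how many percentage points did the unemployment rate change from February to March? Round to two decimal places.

February: labor force = 140.82 + 11.97 = 152.79; u = 11.97/152.79 = 7.83%.
March: labor force = 142.68 + 13.00 = 155.68; u = 13.00/155.68 = 8.35%.
Change = 8.35% − 7.83% = +0.52 pp.

The unemployment rate changed by +0.52 percentage points.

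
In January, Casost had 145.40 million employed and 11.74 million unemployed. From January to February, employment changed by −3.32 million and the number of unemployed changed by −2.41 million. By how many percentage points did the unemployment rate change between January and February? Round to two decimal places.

The unemployment rate changed by −1.31 percentage points.

January: labor force = 145.40 + 11.74 = 157.14; u = 11.74/157.14 = 7.47%.
February: labor force = 142.08 + 9.33 = 151.41; u = 9.33/151.41 = 6.16%.
Change = 6.16% − 7.47% = −1.31 pp.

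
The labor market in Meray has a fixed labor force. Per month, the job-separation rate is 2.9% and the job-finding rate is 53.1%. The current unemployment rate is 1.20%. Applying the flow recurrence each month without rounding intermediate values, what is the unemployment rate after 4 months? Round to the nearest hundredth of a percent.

Unemployment rate after four months ≈ 5.03%.

With a fixed labor force, u_{t+1} = u_t + s·(1−u_t) − f·u_t = u_t·(1−s−f) + s.
Here 1−s−f = 0.440 and s = 0.029.
u_1 = 0.012000 × 0.440 + 0.029 = 0.034280.
u_2 = 0.034280 × 0.440 + 0.029 = 0.044083.
u_3 = 0.044083 × 0.440 + 0.029 = 0.048397.
u_4 = 0.048397 × 0.440 + 0.029 = 0.050295.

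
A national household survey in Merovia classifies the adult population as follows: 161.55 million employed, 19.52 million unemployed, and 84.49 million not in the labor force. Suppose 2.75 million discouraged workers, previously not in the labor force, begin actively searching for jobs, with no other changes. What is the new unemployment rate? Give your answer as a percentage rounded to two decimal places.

New unemployment rate ≈ 12.12%.

Initially, labor force = 161.55 + 19.52 = 181.07 million, so u = 19.52/181.07 = 10.78%.
After the change, unemployed and labor force both rise by 2.75 → E = 161.55, U = 22.27, labor force = 183.82 million.
New unemployment rate = 22.27 / 183.82 = 12.12%.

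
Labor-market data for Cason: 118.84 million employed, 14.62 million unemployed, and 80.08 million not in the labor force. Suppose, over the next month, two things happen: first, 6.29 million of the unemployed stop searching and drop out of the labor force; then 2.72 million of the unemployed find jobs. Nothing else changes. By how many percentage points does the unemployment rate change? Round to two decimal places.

Initially, labor force = 118.84 + 14.62 = 133.46 million, so u = 14.62/133.46 = 10.95%.
After the first change, unemployed and labor force both fall by 6.29 → E = 118.84, U = 8.33, labor force = 127.17 million.
After the second change, unemployed falls and employed rises by 2.72; labor force unchanged → E = 121.56, U = 5.61, labor force = 127.17 million.
New unemployment rate = 5.61 / 127.17 = 4.41%.
Change = 4.41% − 10.95% = −6.54 percentage points.

The unemployment rate changes by −6.54 percentage points.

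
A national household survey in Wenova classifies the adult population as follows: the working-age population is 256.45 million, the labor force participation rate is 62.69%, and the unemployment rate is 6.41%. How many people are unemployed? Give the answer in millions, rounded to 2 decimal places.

About 10.31 million are unemployed.

Labor force = 0.6269 × 256.45 = 160.77 million.
Unemployed = 0.0641 × 160.77 ≈ 10.31 million.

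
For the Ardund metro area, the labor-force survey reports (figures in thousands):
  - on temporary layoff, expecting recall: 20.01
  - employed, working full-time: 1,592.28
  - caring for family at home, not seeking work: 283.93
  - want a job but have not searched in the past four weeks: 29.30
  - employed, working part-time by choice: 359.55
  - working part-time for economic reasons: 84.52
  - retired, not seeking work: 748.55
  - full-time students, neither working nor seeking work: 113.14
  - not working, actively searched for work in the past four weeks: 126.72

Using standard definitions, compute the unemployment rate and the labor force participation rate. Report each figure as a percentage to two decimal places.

Employed = 1,592.28 + 359.55 + 84.52 = 2,036.35 thousand (anyone who worked, including part-time for economic reasons, counts as employed).
Unemployed = 20.01 + 126.72 = 146.73 thousand (jobless and actively searching, or on temporary layoff).
Labor force = 2,036.35 + 146.73 = 2,183.08 thousand.
Not in labor force = 283.93 + 29.30 + 748.55 + 113.14 = 1,174.92 thousand (those not working and not actively searching are outside the labor force — including those who want a job but have given up searching).
Civilian working-age population = 2,183.08 + 1,174.92 = 3,358.00 thousand.
Unemployment rate = 146.73 / 2,183.08 = 6.72%.
Labor force participation rate = 2,183.08 / 3,358.00 = 65.01%.

Unemployment rate ≈ 6.72%; labor force participation rate ≈ 65.01%.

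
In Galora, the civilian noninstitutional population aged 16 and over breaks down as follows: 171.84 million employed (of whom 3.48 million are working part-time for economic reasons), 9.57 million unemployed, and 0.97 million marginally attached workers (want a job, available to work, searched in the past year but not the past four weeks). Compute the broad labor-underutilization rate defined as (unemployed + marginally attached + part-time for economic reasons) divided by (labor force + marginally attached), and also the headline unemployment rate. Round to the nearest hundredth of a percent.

Broad underutilization rate ≈ 7.69%; headline unemployment rate ≈ 5.28%.

Labor force = 171.84 + 9.57 = 181.41 million.
Numerator = 9.57 + 0.97 + 3.48 = 14.02 million.
Denominator = 181.41 + 0.97 = 182.38 million.
Broad rate = 14.02 / 182.38 = 7.69%.
Headline unemployment rate = 9.57 / 181.41 = 5.28%.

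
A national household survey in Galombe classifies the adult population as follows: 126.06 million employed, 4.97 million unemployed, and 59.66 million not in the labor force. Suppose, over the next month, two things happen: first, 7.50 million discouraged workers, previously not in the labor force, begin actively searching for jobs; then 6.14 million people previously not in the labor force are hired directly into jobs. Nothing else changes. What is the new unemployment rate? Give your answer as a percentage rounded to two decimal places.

New unemployment rate ≈ 8.62%.

Initially, labor force = 126.06 + 4.97 = 131.03 million, so u = 4.97/131.03 = 3.79%.
After the first change, unemployed and labor force both rise by 7.50 → E = 126.06, U = 12.47, labor force = 138.53 million.
After the second change, employed and labor force both rise by 6.14; unemployed unchanged → E = 132.20, U = 12.47, labor force = 144.67 million.
New unemployment rate = 12.47 / 144.67 = 8.62%.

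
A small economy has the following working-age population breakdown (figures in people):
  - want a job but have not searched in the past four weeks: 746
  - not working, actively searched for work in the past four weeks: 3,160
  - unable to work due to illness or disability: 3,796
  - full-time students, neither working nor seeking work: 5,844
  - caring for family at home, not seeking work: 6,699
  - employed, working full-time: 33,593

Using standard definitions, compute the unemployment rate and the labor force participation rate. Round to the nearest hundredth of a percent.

Unemployment rate ≈ 8.60%; labor force participation rate ≈ 68.27%.

Employed = 33,593.
Unemployed = 3,160.
Labor force = 33,593 + 3,160 = 36,753.
Not in labor force = 746 + 3,796 + 5,844 + 6,699 = 17,085 (those not working and not actively searching are outside the labor force — including those who want a job but have given up searching).
Civilian working-age population = 36,753 + 17,085 = 53,838.
Unemployment rate = 3,160 / 36,753 = 8.60%.
Labor force participation rate = 36,753 / 53,838 = 68.27%.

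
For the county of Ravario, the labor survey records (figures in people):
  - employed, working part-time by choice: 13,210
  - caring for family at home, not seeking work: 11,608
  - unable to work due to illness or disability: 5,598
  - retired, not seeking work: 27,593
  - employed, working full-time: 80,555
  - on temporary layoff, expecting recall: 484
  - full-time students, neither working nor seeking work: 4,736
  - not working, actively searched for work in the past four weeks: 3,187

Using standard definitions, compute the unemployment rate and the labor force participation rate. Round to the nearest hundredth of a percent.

Unemployment rate ≈ 3.77%; labor force participation rate ≈ 66.30%.

Employed = 13,210 + 80,555 = 93,765.
Unemployed = 484 + 3,187 = 3,671 (jobless and actively searching, or on temporary layoff).
Labor force = 93,765 + 3,671 = 97,436.
Not in labor force = 11,608 + 5,598 + 27,593 + 4,736 = 49,535 (those not working and not actively searching are outside the labor force).
Civilian working-age population = 97,436 + 49,535 = 146,971.
Unemployment rate = 3,671 / 97,436 = 3.77%.
Labor force participation rate = 97,436 / 146,971 = 66.30%.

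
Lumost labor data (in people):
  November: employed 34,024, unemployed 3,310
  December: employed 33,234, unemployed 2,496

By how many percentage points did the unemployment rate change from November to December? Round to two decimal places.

The unemployment rate changed by −1.88 percentage points.

November: labor force = 34,024 + 3,310 = 37,334; u = 3,310/37,334 = 8.87%.
December: labor force = 33,234 + 2,496 = 35,730; u = 2,496/35,730 = 6.99%.
Change = 6.99% − 8.87% = −1.88 pp.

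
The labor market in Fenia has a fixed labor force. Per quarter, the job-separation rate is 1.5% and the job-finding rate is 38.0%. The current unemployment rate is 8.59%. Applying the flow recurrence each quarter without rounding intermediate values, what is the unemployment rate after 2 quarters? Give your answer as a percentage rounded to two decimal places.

Unemployment rate after two quarters ≈ 5.55%.

With a fixed labor force, u_{t+1} = u_t + s·(1−u_t) − f·u_t = u_t·(1−s−f) + s.
Here 1−s−f = 0.605 and s = 0.015.
u_1 = 0.085900 × 0.605 + 0.015 = 0.066970.
u_2 = 0.066970 × 0.605 + 0.015 = 0.055517.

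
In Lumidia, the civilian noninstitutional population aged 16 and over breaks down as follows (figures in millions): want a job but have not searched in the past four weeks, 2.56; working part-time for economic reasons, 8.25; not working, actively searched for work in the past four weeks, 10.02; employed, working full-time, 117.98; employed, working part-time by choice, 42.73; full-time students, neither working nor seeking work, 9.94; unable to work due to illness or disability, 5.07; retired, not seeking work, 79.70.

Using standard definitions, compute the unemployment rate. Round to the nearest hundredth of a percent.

Employed = 8.25 + 117.98 + 42.73 = 168.96 million (anyone who worked, including part-time for economic reasons, counts as employed).
Unemployed = 10.02 million.
Labor force = 168.96 + 10.02 = 178.98 million.
Unemployment rate = 10.02 / 178.98 = 5.60%.

Unemployment rate ≈ 5.60%.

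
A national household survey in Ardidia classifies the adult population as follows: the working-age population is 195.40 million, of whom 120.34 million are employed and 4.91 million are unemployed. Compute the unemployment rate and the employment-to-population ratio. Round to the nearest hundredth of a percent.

Unemployment rate ≈ 3.92%; employment-population ratio ≈ 61.59%.

Labor force = employed + unemployed = 120.34 + 4.91 = 125.25 million.
Unemployment rate = 4.91 / 125.25 = 3.92%.
Employment-population ratio = 120.34 / 195.40 = 61.59%.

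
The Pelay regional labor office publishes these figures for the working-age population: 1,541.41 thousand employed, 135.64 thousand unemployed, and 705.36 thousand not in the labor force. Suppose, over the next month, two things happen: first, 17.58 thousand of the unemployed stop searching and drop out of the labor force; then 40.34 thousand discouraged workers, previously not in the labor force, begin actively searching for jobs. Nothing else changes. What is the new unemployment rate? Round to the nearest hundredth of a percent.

New unemployment rate ≈ 9.32%.

Initially, labor force = 1,541.41 + 135.64 = 1,677.05 thousand, so u = 135.64/1,677.05 = 8.09%.
After the first change, unemployed and labor force both fall by 17.58 → E = 1,541.41, U = 118.06, labor force = 1,659.47 thousand.
After the second change, unemployed and labor force both rise by 40.34 → E = 1,541.41, U = 158.40, labor force = 1,699.81 thousand.
New unemployment rate = 158.40 / 1,699.81 = 9.32%.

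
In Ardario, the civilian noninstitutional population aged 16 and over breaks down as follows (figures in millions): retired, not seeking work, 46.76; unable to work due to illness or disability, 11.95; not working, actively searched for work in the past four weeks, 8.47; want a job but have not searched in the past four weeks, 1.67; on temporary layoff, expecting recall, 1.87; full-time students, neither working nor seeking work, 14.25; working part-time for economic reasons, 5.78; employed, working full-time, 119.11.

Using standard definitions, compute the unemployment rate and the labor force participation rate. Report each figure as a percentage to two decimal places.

Employed = 5.78 + 119.11 = 124.89 million (anyone who worked, including part-time for economic reasons, counts as employed).
Unemployed = 8.47 + 1.87 = 10.34 million (jobless and actively searching, or on temporary layoff).
Labor force = 124.89 + 10.34 = 135.23 million.
Not in labor force = 46.76 + 11.95 + 1.67 + 14.25 = 74.63 million (those not working and not actively searching are outside the labor force — including those who want a job but have given up searching).
Civilian working-age population = 135.23 + 74.63 = 209.86 million.
Unemployment rate = 10.34 / 135.23 = 7.65%.
Labor force participation rate = 135.23 / 209.86 = 64.44%.

Unemployment rate ≈ 7.65%; labor force participation rate ≈ 64.44%.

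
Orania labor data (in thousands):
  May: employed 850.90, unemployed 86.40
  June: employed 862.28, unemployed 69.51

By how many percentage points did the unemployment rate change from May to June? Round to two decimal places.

The unemployment rate changed by −1.76 percentage points.

May: labor force = 850.90 + 86.40 = 937.30; u = 86.40/937.30 = 9.22%.
June: labor force = 862.28 + 69.51 = 931.79; u = 69.51/931.79 = 7.46%.
Change = 7.46% − 9.22% = −1.76 pp.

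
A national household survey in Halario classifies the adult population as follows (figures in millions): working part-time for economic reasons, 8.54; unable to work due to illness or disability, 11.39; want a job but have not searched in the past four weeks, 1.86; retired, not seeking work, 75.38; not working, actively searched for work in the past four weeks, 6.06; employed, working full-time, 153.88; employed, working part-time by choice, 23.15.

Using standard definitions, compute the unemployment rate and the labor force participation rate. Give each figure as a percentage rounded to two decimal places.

Unemployment rate ≈ 3.16%; labor force participation rate ≈ 68.38%.

Employed = 8.54 + 153.88 + 23.15 = 185.57 million (anyone who worked, including part-time for economic reasons, counts as employed).
Unemployed = 6.06 million.
Labor force = 185.57 + 6.06 = 191.63 million.
Not in labor force = 11.39 + 1.86 + 75.38 = 88.63 million (those not working and not actively searching are outside the labor force — including those who want a job but have given up searching).
Civilian working-age population = 191.63 + 88.63 = 280.26 million.
Unemployment rate = 6.06 / 191.63 = 3.16%.
Labor force participation rate = 191.63 / 280.26 = 68.38%.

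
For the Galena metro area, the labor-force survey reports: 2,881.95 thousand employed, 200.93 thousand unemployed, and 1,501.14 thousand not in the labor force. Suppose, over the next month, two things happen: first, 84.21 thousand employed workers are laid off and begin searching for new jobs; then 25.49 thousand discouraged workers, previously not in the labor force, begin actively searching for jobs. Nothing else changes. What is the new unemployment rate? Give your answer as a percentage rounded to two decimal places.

Initially, labor force = 2,881.95 + 200.93 = 3,082.88 thousand, so u = 200.93/3,082.88 = 6.52%.
After the first change, employed falls and unemployed rises by 84.21; labor force unchanged → E = 2,797.74, U = 285.14, labor force = 3,082.88 thousand.
After the second change, unemployed and labor force both rise by 25.49 → E = 2,797.74, U = 310.63, labor force = 3,108.37 thousand.
New unemployment rate = 310.63 / 3,108.37 = 9.99%.

New unemployment rate ≈ 9.99%.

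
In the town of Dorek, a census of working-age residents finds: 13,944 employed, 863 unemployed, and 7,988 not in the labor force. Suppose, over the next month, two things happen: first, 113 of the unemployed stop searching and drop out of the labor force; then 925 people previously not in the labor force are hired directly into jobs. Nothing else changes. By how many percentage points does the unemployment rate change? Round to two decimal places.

The unemployment rate changes by −1.03 percentage points.

Initially, labor force = 13,944 + 863 = 14,807, so u = 863/14,807 = 5.83%.
After the first change, unemployed and labor force both fall by 113 → E = 13,944, U = 750, labor force = 14,694.
After the second change, employed and labor force both rise by 925; unemployed unchanged → E = 14,869, U = 750, labor force = 15,619.
New unemployment rate = 750 / 15,619 = 4.80%.
Change = 4.80% − 5.83% = −1.03 percentage points.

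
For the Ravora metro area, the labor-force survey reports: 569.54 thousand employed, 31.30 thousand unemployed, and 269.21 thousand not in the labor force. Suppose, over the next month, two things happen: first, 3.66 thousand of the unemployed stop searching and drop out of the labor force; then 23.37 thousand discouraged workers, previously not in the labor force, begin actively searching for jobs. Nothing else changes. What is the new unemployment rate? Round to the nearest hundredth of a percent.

Initially, labor force = 569.54 + 31.30 = 600.84 thousand, so u = 31.30/600.84 = 5.21%.
After the first change, unemployed and labor force both fall by 3.66 → E = 569.54, U = 27.64, labor force = 597.18 thousand.
After the second change, unemployed and labor force both rise by 23.37 → E = 569.54, U = 51.01, labor force = 620.55 thousand.
New unemployment rate = 51.01 / 620.55 = 8.22%.

New unemployment rate ≈ 8.22%.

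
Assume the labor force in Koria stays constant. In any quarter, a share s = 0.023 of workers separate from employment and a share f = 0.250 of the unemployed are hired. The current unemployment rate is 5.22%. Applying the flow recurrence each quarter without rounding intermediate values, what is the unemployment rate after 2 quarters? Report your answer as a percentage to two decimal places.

Unemployment rate after two quarters ≈ 6.73%.

With a fixed labor force, u_{t+1} = u_t + s·(1−u_t) − f·u_t = u_t·(1−s−f) + s.
Here 1−s−f = 0.727 and s = 0.023.
u_1 = 0.052200 × 0.727 + 0.023 = 0.060949.
u_2 = 0.060949 × 0.727 + 0.023 = 0.067310.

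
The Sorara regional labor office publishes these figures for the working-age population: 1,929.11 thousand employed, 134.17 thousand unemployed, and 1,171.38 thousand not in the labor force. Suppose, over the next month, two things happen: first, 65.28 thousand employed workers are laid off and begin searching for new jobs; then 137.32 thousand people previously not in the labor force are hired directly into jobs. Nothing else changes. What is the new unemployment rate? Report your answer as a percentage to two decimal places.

New unemployment rate ≈ 9.06%.

Initially, labor force = 1,929.11 + 134.17 = 2,063.28 thousand, so u = 134.17/2,063.28 = 6.50%.
After the first change, employed falls and unemployed rises by 65.28; labor force unchanged → E = 1,863.83, U = 199.45, labor force = 2,063.28 thousand.
After the second change, employed and labor force both rise by 137.32; unemployed unchanged → E = 2,001.15, U = 199.45, labor force = 2,200.60 thousand.
New unemployment rate = 199.45 / 2,200.60 = 9.06%.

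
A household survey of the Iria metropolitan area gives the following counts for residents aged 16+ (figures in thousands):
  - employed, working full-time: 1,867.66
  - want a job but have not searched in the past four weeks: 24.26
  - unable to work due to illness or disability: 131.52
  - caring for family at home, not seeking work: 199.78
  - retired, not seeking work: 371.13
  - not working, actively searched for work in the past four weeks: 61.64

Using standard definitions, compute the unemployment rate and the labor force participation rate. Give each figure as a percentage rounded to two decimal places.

Employed = 1,867.66 thousand.
Unemployed = 61.64 thousand.
Labor force = 1,867.66 + 61.64 = 1,929.30 thousand.
Not in labor force = 24.26 + 131.52 + 199.78 + 371.13 = 726.69 thousand (those not working and not actively searching are outside the labor force — including those who want a job but have given up searching).
Civilian working-age population = 1,929.30 + 726.69 = 2,655.99 thousand.
Unemployment rate = 61.64 / 1,929.30 = 3.19%.
Labor force participation rate = 1,929.30 / 2,655.99 = 72.64%.

Unemployment rate ≈ 3.19%; labor force participation rate ≈ 72.64%.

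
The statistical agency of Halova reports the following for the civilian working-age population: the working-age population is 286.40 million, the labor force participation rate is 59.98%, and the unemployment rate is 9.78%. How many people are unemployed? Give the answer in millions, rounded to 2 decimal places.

About 16.80 million are unemployed.

Labor force = 0.5998 × 286.40 = 171.78 million.
Unemployed = 0.0978 × 171.78 ≈ 16.80 million.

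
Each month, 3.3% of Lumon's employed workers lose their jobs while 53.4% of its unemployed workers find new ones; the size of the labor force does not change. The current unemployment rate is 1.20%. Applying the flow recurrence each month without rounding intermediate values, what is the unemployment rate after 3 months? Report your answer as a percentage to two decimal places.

Unemployment rate after three months ≈ 5.45%.

With a fixed labor force, u_{t+1} = u_t + s·(1−u_t) − f·u_t = u_t·(1−s−f) + s.
Here 1−s−f = 0.433 and s = 0.033.
u_1 = 0.012000 × 0.433 + 0.033 = 0.038196.
u_2 = 0.038196 × 0.433 + 0.033 = 0.049539.
u_3 = 0.049539 × 0.433 + 0.033 = 0.054450.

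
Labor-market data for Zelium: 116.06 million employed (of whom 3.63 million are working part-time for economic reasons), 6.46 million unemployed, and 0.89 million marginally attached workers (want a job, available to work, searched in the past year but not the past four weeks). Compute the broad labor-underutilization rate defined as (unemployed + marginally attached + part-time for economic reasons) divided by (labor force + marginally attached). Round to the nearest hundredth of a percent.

Broad underutilization rate ≈ 8.90%.

Labor force = 116.06 + 6.46 = 122.52 million.
Numerator = 6.46 + 0.89 + 3.63 = 10.98 million.
Denominator = 122.52 + 0.89 = 123.41 million.
Broad rate = 10.98 / 123.41 = 8.90%.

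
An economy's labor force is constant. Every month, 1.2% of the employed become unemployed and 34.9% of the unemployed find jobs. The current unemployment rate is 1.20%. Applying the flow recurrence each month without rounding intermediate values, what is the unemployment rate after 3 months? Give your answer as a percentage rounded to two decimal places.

With a fixed labor force, u_{t+1} = u_t + s·(1−u_t) − f·u_t = u_t·(1−s−f) + s.
Here 1−s−f = 0.639 and s = 0.012.
u_1 = 0.012000 × 0.639 + 0.012 = 0.019668.
u_2 = 0.019668 × 0.639 + 0.012 = 0.024568.
u_3 = 0.024568 × 0.639 + 0.012 = 0.027699.

Unemployment rate after three months ≈ 2.77%.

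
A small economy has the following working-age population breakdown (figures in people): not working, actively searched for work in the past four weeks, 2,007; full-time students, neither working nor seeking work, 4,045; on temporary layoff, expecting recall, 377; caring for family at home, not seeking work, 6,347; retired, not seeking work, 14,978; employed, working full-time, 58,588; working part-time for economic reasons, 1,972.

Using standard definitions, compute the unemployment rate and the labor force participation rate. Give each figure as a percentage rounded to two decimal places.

Unemployment rate ≈ 3.79%; labor force participation rate ≈ 71.27%.

Employed = 58,588 + 1,972 = 60,560 (anyone who worked, including part-time for economic reasons, counts as employed).
Unemployed = 2,007 + 377 = 2,384 (jobless and actively searching, or on temporary layoff).
Labor force = 60,560 + 2,384 = 62,944.
Not in labor force = 4,045 + 6,347 + 14,978 = 25,370 (those not working and not actively searching are outside the labor force).
Civilian working-age population = 62,944 + 25,370 = 88,314.
Unemployment rate = 2,384 / 62,944 = 3.79%.
Labor force participation rate = 62,944 / 88,314 = 71.27%.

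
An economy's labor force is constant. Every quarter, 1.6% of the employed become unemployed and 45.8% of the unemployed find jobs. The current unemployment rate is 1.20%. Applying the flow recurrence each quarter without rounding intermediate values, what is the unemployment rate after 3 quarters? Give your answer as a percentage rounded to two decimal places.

With a fixed labor force, u_{t+1} = u_t + s·(1−u_t) − f·u_t = u_t·(1−s−f) + s.
Here 1−s−f = 0.526 and s = 0.016.
u_1 = 0.012000 × 0.526 + 0.016 = 0.022312.
u_2 = 0.022312 × 0.526 + 0.016 = 0.027736.
u_3 = 0.027736 × 0.526 + 0.016 = 0.030589.

Unemployment rate after three quarters ≈ 3.06%.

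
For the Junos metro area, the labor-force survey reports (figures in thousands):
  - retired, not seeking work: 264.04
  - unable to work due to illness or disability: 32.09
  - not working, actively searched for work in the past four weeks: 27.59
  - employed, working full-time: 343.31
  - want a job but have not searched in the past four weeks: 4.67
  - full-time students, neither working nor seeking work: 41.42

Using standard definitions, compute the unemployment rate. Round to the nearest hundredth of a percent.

Unemployment rate ≈ 7.44%.

Employed = 343.31 thousand.
Unemployed = 27.59 thousand.
Labor force = 343.31 + 27.59 = 370.90 thousand.
Unemployment rate = 27.59 / 370.90 = 7.44%.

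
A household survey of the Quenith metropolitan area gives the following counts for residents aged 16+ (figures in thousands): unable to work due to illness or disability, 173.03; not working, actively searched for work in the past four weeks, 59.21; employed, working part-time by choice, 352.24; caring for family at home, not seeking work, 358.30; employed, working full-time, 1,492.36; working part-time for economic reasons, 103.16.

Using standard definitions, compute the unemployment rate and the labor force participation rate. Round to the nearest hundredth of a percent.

Employed = 352.24 + 1,492.36 + 103.16 = 1,947.76 thousand (anyone who worked, including part-time for economic reasons, counts as employed).
Unemployed = 59.21 thousand.
Labor force = 1,947.76 + 59.21 = 2,006.97 thousand.
Not in labor force = 173.03 + 358.30 = 531.33 thousand (those not working and not actively searching are outside the labor force).
Civilian working-age population = 2,006.97 + 531.33 = 2,538.30 thousand.
Unemployment rate = 59.21 / 2,006.97 = 2.95%.
Labor force participation rate = 2,006.97 / 2,538.30 = 79.07%.

Unemployment rate ≈ 2.95%; labor force participation rate ≈ 79.07%.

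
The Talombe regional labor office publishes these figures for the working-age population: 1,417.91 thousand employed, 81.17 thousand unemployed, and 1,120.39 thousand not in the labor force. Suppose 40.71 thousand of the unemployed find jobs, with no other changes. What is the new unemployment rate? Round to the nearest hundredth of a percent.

New unemployment rate ≈ 2.70%.

Initially, labor force = 1,417.91 + 81.17 = 1,499.08 thousand, so u = 81.17/1,499.08 = 5.41%.
After the change, unemployed falls and employed rises by 40.71; labor force unchanged → E = 1,458.62, U = 40.46, labor force = 1,499.08 thousand.
New unemployment rate = 40.46 / 1,499.08 = 2.70%.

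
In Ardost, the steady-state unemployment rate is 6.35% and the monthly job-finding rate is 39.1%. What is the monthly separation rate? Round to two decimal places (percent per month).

Separation rate ≈ 2.65% per month.

From u* = s/(s+f): s = u·f/(1−u).
s = 0.0635 × 39.1 / (1 − 0.0635) = 2.4829 / 0.9365 ≈ 2.65% per month.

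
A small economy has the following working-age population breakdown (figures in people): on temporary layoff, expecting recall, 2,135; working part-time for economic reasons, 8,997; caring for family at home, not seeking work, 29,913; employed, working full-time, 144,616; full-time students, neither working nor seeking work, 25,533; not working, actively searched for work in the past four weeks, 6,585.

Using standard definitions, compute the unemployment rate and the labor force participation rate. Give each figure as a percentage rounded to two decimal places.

Employed = 8,997 + 144,616 = 153,613 (anyone who worked, including part-time for economic reasons, counts as employed).
Unemployed = 2,135 + 6,585 = 8,720 (jobless and actively searching, or on temporary layoff).
Labor force = 153,613 + 8,720 = 162,333.
Not in labor force = 29,913 + 25,533 = 55,446 (those not working and not actively searching are outside the labor force).
Civilian working-age population = 162,333 + 55,446 = 217,779.
Unemployment rate = 8,720 / 162,333 = 5.37%.
Labor force participation rate = 162,333 / 217,779 = 74.54%.

Unemployment rate ≈ 5.37%; labor force participation rate ≈ 74.54%.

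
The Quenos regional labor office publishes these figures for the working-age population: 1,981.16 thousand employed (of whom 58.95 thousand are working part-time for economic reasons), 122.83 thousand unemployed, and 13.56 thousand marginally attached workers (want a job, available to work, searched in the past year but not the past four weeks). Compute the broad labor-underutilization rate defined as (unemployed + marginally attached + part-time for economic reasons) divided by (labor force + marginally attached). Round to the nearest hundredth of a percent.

Labor force = 1,981.16 + 122.83 = 2,103.99 thousand.
Numerator = 122.83 + 13.56 + 58.95 = 195.34 thousand.
Denominator = 2,103.99 + 13.56 = 2,117.55 thousand.
Broad rate = 195.34 / 2,117.55 = 9.22%.

Broad underutilization rate ≈ 9.22%.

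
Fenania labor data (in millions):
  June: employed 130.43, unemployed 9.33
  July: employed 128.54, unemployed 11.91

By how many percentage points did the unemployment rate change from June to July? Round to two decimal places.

The unemployment rate changed by +1.80 percentage points.

June: labor force = 130.43 + 9.33 = 139.76; u = 9.33/139.76 = 6.68%.
July: labor force = 128.54 + 11.91 = 140.45; u = 11.91/140.45 = 8.48%.
Change = 8.48% − 6.68% = +1.80 pp.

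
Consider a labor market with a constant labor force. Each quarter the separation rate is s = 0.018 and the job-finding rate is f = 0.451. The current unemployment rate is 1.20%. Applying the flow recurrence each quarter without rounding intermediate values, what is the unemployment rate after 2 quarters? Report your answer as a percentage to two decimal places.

With a fixed labor force, u_{t+1} = u_t + s·(1−u_t) − f·u_t = u_t·(1−s−f) + s.
Here 1−s−f = 0.531 and s = 0.018.
u_1 = 0.012000 × 0.531 + 0.018 = 0.024372.
u_2 = 0.024372 × 0.531 + 0.018 = 0.030942.

Unemployment rate after two quarters ≈ 3.09%.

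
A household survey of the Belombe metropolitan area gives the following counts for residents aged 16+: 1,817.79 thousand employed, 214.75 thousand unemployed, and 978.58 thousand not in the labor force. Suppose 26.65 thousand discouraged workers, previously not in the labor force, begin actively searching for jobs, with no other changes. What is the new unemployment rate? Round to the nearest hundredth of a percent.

Initially, labor force = 1,817.79 + 214.75 = 2,032.54 thousand, so u = 214.75/2,032.54 = 10.57%.
After the change, unemployed and labor force both rise by 26.65 → E = 1,817.79, U = 241.40, labor force = 2,059.19 thousand.
New unemployment rate = 241.40 / 2,059.19 = 11.72%.

New unemployment rate ≈ 11.72%.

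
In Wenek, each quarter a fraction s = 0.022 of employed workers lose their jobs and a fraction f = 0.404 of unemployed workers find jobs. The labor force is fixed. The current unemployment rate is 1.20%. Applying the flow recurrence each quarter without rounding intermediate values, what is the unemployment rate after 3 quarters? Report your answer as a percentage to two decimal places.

Unemployment rate after three quarters ≈ 4.41%.

With a fixed labor force, u_{t+1} = u_t + s·(1−u_t) − f·u_t = u_t·(1−s−f) + s.
Here 1−s−f = 0.574 and s = 0.022.
u_1 = 0.012000 × 0.574 + 0.022 = 0.028888.
u_2 = 0.028888 × 0.574 + 0.022 = 0.038582.
u_3 = 0.038582 × 0.574 + 0.022 = 0.044146.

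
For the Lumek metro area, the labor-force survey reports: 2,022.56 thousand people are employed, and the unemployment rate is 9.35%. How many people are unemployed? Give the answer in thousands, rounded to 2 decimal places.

Let U be the number unemployed. The labor force is E + U, and U/(E+U) = 0.0935.
So U = 0.0935 × 2,022.56 / (1 − 0.0935) = 189.1094 / 0.9065 ≈ 208.61 thousand.

About 208.61 thousand are unemployed.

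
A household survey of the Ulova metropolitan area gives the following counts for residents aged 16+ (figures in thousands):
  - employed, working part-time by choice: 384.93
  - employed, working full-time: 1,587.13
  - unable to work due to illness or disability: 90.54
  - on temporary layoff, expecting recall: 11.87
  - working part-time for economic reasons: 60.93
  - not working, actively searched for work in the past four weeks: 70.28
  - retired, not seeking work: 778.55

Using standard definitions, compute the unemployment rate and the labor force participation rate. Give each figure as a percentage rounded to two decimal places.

Employed = 384.93 + 1,587.13 + 60.93 = 2,032.99 thousand (anyone who worked, including part-time for economic reasons, counts as employed).
Unemployed = 11.87 + 70.28 = 82.15 thousand (jobless and actively searching, or on temporary layoff).
Labor force = 2,032.99 + 82.15 = 2,115.14 thousand.
Not in labor force = 90.54 + 778.55 = 869.09 thousand (those not working and not actively searching are outside the labor force).
Civilian working-age population = 2,115.14 + 869.09 = 2,984.23 thousand.
Unemployment rate = 82.15 / 2,115.14 = 3.88%.
Labor force participation rate = 2,115.14 / 2,984.23 = 70.88%.

Unemployment rate ≈ 3.88%; labor force participation rate ≈ 70.88%.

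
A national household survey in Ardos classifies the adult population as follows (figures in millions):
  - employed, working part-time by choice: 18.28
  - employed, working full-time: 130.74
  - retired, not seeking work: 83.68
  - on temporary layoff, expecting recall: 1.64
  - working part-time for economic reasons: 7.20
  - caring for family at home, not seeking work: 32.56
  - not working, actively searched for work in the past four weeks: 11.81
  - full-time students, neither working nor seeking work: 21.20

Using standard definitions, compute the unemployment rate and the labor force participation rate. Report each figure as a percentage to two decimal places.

Employed = 18.28 + 130.74 + 7.20 = 156.22 million (anyone who worked, including part-time for economic reasons, counts as employed).
Unemployed = 1.64 + 11.81 = 13.45 million (jobless and actively searching, or on temporary layoff).
Labor force = 156.22 + 13.45 = 169.67 million.
Not in labor force = 83.68 + 32.56 + 21.20 = 137.44 million (those not working and not actively searching are outside the labor force).
Civilian working-age population = 169.67 + 137.44 = 307.11 million.
Unemployment rate = 13.45 / 169.67 = 7.93%.
Labor force participation rate = 169.67 / 307.11 = 55.25%.

Unemployment rate ≈ 7.93%; labor force participation rate ≈ 55.25%.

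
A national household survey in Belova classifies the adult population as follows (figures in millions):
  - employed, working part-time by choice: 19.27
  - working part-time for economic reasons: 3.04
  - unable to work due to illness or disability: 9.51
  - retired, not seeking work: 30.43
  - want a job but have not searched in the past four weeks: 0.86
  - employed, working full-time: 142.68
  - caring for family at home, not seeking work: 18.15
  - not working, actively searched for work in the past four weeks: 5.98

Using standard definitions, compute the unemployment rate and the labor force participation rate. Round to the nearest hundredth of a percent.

Unemployment rate ≈ 3.50%; labor force participation rate ≈ 74.36%.

Employed = 19.27 + 3.04 + 142.68 = 164.99 million (anyone who worked, including part-time for economic reasons, counts as employed).
Unemployed = 5.98 million.
Labor force = 164.99 + 5.98 = 170.97 million.
Not in labor force = 9.51 + 30.43 + 0.86 + 18.15 = 58.95 million (those not working and not actively searching are outside the labor force — including those who want a job but have given up searching).
Civilian working-age population = 170.97 + 58.95 = 229.92 million.
Unemployment rate = 5.98 / 170.97 = 3.50%.
Labor force participation rate = 170.97 / 229.92 = 74.36%.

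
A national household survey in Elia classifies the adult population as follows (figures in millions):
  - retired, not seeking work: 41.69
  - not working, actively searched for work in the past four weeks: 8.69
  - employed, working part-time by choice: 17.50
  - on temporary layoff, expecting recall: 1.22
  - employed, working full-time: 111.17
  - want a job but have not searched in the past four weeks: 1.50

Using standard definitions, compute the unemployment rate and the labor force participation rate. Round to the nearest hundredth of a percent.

Unemployment rate ≈ 7.15%; labor force participation rate ≈ 76.24%.

Employed = 17.50 + 111.17 = 128.67 million.
Unemployed = 8.69 + 1.22 = 9.91 million (jobless and actively searching, or on temporary layoff).
Labor force = 128.67 + 9.91 = 138.58 million.
Not in labor force = 41.69 + 1.50 = 43.19 million (those not working and not actively searching are outside the labor force — including those who want a job but have given up searching).
Civilian working-age population = 138.58 + 43.19 = 181.77 million.
Unemployment rate = 9.91 / 138.58 = 7.15%.
Labor force participation rate = 138.58 / 181.77 = 76.24%.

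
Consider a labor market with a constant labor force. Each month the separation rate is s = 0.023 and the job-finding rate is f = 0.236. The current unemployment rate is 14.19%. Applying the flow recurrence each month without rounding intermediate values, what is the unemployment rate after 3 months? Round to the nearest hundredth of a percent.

With a fixed labor force, u_{t+1} = u_t + s·(1−u_t) − f·u_t = u_t·(1−s−f) + s.
Here 1−s−f = 0.741 and s = 0.023.
u_1 = 0.141900 × 0.741 + 0.023 = 0.128148.
u_2 = 0.128148 × 0.741 + 0.023 = 0.117958.
u_3 = 0.117958 × 0.741 + 0.023 = 0.110407.

Unemployment rate after three months ≈ 11.04%.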